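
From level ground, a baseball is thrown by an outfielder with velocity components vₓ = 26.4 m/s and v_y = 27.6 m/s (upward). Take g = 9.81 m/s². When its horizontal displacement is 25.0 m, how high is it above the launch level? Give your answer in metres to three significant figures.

At x = 25.0 m, t = x/vₓ = 25.0/26.40 = 0.9470 s.
Height: y = v_y0 t − ½ g t² = 27.60 × 0.9470 − 4.905 × 0.9470² = 26.14 − 4.399 = 21.74 m.

21.7 m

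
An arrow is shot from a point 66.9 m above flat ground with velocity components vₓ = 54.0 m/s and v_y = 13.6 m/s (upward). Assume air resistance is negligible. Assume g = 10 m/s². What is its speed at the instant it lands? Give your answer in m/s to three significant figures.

With up positive and y = 0 at the ground: y(t) = 66.9 + (13.60) t − 5.000 t². Setting y = 0 and taking the positive root: t = [13.60 + √(13.60² + 2·10.0·66.9)] / 10.0 = (13.60 + 39.03) / 10.0 = 5.263 s.
Vertical velocity at impact: v_y = v_y0 − g t = 13.60 − 10.0 × 5.263 = −39.03 m/s.
Speed: |v| = √(vₓ² + v_y²) = √(54.00² + 39.03²) = 66.63 m/s.

66.6 m/s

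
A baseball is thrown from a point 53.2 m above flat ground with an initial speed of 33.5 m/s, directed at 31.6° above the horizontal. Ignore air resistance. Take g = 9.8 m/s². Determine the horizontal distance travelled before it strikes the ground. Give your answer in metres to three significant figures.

158 m

Horizontal component vₓ = 33.50 cos 31.6° = 28.53 m/s; vertical v_y0 = 33.50 sin 31.6° = 17.55 m/s.
With up positive and y = 0 at the ground: y(t) = 53.2 + (17.55) t − 4.900 t². Setting y = 0 and taking the positive root: t = [17.55 + √(17.55² + 2·9.80·53.2)] / 9.80 = (17.55 + 36.75) / 9.80 = 5.542 s.
Horizontal distance: R = vₓ t = 28.53 × 5.542 = 158.1 m.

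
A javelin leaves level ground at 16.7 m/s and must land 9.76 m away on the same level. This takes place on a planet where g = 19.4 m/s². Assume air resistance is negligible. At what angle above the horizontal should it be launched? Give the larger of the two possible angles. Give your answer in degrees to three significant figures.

68.6°

Level-ground range R = v₀² sin(2θ)/g ⇒ sin(2θ) = gR/v₀² = 19.4 × 9.76 / 16.7² = 0.6789.
2θ = 42.76° or 180° − 42.76° = 137.2°, so θ = 21.38° or 68.62°.
The larger angle is 68.62°.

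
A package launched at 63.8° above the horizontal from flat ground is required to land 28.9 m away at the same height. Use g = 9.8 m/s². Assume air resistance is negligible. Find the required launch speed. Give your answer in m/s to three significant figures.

18.9 m/s

Level-ground range: R = v₀² sin(2θ)/g, so v₀ = √(gR / sin 2θ).
v₀ = √(9.80 × 28.9 / sin 127.6°) = √(283.2 / 0.7923) = √357.47 = 18.91 m/s.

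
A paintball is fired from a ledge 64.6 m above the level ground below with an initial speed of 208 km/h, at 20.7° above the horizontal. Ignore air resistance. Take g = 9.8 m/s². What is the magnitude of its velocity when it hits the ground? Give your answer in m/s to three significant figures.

Convert: 208 km/h = 208/3.6 = 57.78 m/s.
Components: vₓ = 57.78 cos 20.7° = 54.05 m/s, v_y0 = 57.78 sin 20.7° = 20.42 m/s.
With up positive and y = 0 at the ground: y(t) = 64.6 + (20.42) t − 4.900 t². Setting y = 0 and taking the positive root: t = [20.42 + √(20.42² + 2·9.80·64.6)] / 9.80 = (20.42 + 41.03) / 9.80 = 6.270 s.
Vertical velocity at impact: v_y = v_y0 − g t = 20.42 − 9.80 × 6.270 = −41.03 m/s.
Speed: |v| = √(vₓ² + v_y²) = √(54.05² + 41.03²) = 67.86 m/s.

67.9 m/s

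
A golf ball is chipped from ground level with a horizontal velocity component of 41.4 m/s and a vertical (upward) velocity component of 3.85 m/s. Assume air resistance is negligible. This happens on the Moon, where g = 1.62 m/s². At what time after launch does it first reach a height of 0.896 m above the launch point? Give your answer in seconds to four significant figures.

Require v_y0 t − ½ g t² = 0.896, i.e. 0.8100 t² − 3.850 t + 0.896 = 0.
t = [3.850 ± √(3.850² − 2·1.62·0.896)] / 1.62 = (3.850 ± 3.452) / 1.62, so t = 0.2454 s or t = 4.508 s.
The first (ascending) time is 0.2454 s.

0.2454 s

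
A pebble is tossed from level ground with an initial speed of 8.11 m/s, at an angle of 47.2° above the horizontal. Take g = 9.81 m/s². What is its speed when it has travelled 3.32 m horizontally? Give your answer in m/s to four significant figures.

Horizontal component vₓ = 8.110 cos 47.2° = 5.510 m/s; vertical v_y0 = 8.110 sin 47.2° = 5.951 m/s.
x = vₓ t ⇒ t = 3.32/5.510 = 0.6025 s.
Vertical velocity there: v_y = v_y0 − g t = 5.951 − 9.81 × 0.6025 = 0.03991 m/s.
Speed: √(vₓ² + v_y²) = √(5.510² + 0.03991²) = 5.510 m/s.

5.510 m/s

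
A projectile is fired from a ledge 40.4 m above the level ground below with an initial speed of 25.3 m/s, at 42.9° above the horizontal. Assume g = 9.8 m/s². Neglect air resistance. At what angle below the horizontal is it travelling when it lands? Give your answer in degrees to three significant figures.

Horizontal component vₓ = 25.30 cos 42.9° = 18.53 m/s; vertical v_y0 = 25.30 sin 42.9° = 17.22 m/s.
With up positive and y = 0 at the ground: y(t) = 40.4 + (17.22) t − 4.900 t². Setting y = 0 and taking the positive root: t = [17.22 + √(17.22² + 2·9.80·40.4)] / 9.80 = (17.22 + 32.99) / 9.80 = 5.124 s.
At impact: v_y = v_y0 − g t = −32.99 m/s; vₓ = 18.53 m/s.
Angle below horizontal: arctan(|v_y|/vₓ) = arctan(32.99/18.53) = 60.67°.

60.7°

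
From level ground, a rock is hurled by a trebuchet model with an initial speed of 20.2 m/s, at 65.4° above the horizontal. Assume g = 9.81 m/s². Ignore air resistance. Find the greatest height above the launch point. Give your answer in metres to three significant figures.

17.2 m

Components: vₓ = 20.20 cos 65.4° = 8.409 m/s, v_y0 = 20.20 sin 65.4° = 18.37 m/s.
Maximum height: H = v_y0² / (2g) = 18.37² / (2 × 9.81) = 17.19 m.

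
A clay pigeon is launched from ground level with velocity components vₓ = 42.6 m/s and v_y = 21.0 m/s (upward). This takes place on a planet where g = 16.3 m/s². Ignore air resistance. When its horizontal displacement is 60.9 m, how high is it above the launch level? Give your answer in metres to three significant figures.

x = vₓ t ⇒ t = 60.9/42.60 = 1.430 s.
Height: y = v_y0 t − ½ g t² = 21.00 × 1.430 − 8.150 × 1.430² = 30.02 − 16.66 = 13.37 m.

13.4 m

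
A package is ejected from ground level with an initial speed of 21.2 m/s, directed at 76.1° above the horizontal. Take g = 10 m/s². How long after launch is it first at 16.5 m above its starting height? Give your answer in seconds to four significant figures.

1.091 s

Components: vₓ = 21.20 cos 76.1° = 5.093 m/s, v_y0 = 21.20 sin 76.1° = 20.58 m/s.
Height y(t) = 20.58 t − 5.000 t² = 16.5 gives 5.000 t² − 20.58 t + 16.5 = 0.
Quadratic formula: t = (20.58 ± √93.503) / 10.0 = (20.58 ± 9.670) / 10.0 → t = 1.091 s or 3.025 s.
The first (ascending) time is 1.091 s.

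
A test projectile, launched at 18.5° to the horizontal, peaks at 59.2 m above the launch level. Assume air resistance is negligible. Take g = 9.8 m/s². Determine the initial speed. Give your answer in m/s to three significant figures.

At the peak v_y = 0, so v_y0 = √(2gH) = √(2 × 9.80 × 59.2) = 34.06 m/s.
v_y0 = v₀ sin θ ⇒ v₀ = 34.06 / sin 18.5° = 107.4 m/s.

107 m/s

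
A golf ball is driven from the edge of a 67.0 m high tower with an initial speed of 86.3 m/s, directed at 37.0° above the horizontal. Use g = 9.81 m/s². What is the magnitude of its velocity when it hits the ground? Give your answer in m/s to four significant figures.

Horizontal component vₓ = 86.30 cos 37.0° = 68.92 m/s; vertical v_y0 = 86.30 sin 37.0° = 51.94 m/s.
Vertical motion (up positive, ground at y = 0): 4.905 t² − (51.94) t − 67.0 = 0, so t = (51.94 + √(51.94² + 2·9.81·67.0)) / 9.81 = (51.94 + 63.34) / 9.81 = 11.75 s.
Vertical velocity at impact: v_y = v_y0 − g t = 51.94 − 9.81 × 11.75 = −63.34 m/s.
Speed: |v| = √(vₓ² + v_y²) = √(68.92² + 63.34²) = 93.61 m/s.

93.61 m/s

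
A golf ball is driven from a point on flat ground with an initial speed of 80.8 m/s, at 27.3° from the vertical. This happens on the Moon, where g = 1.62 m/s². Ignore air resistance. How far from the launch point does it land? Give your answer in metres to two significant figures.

vₓ = 80.80 sin 27.3° = 37.06 m/s; v_y0 = 80.80 cos 27.3° = 71.80 m/s.
Time aloft: T = 2 v_y0 / g = 2 × 71.80 / 1.62 = 88.64 s.
Range: R = vₓ T = 37.06 × 88.64 = 3285 m.

3300 m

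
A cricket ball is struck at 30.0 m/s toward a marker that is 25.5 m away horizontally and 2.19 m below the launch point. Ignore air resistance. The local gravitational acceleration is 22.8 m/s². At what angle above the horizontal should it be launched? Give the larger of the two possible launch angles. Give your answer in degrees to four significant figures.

70.58°

Trajectory: y = x tanθ − g x² (1 + tan²θ)/(2v₀²). With x = 25.5, y = −2.19, v₀ = 30.0, g = 22.8:
8.236 tan²θ − 25.5 tanθ + (6.046) = 0.
tanθ = [25.5 ± √(25.5² − 4 × 8.236 × (6.046))] / (2 × 8.236) = (25.5 ± 21.24) / 16.47, giving tanθ = 0.2587 or 2.837.
θ = 14.51° or 70.58°; the larger is 70.58°.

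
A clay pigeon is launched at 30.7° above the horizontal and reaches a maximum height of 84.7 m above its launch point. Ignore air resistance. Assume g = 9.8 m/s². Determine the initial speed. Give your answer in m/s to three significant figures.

At the peak v_y = 0, so v_y0 = √(2gH) = √(2 × 9.80 × 84.7) = 40.74 m/s.
v_y0 = v₀ sin θ ⇒ v₀ = 40.74 / sin 30.7° = 79.81 m/s.

79.8 m/s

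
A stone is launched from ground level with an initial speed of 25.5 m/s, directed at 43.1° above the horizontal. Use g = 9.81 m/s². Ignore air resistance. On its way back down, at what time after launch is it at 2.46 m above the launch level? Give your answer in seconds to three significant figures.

3.40 s

Resolve: vₓ = 25.50 cos 43.1° = 18.62 m/s and v_y0 = 25.50 sin 43.1° = 17.42 m/s.
Require v_y0 t − ½ g t² = 2.46, i.e. 4.905 t² − 17.42 t + 2.46 = 0.
t = [17.42 ± √(17.42² − 2·9.81·2.46)] / 9.81 = (17.42 ± 15.98) / 9.81, so t = 0.1473 s or t = 3.405 s.
The descending-branch root is 3.405 s.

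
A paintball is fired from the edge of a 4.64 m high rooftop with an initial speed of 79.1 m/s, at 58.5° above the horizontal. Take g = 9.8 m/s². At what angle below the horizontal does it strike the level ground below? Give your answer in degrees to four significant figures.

Resolve: vₓ = 79.10 cos 58.5° = 41.33 m/s and v_y0 = 79.10 sin 58.5° = 67.44 m/s.
The projectile lands when y = 4.64 + (67.44) t − ½·9.80·t² = 0. Positive root: t = (67.44 + √(67.44² + 2·9.80·4.64)) / 9.80 = (67.44 + 68.11) / 9.80 = 13.83 s.
At impact: v_y = v_y0 − g t = −68.11 m/s; vₓ = 41.33 m/s.
Angle below horizontal: arctan(|v_y|/vₓ) = arctan(68.11/41.33) = 58.75°.

58.75°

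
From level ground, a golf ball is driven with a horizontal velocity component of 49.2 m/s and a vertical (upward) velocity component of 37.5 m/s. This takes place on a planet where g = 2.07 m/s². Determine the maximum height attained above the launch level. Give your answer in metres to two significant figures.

Peak height H = v_y0² / (2g) = 1406.2 / 4.140 = 339.7 m.

340 m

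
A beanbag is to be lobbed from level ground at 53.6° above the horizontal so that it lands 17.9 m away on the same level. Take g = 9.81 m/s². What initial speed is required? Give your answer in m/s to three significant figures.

From R = (v₀² / g) sin 2θ: v₀ = √(gR / sin 2θ).
v₀ = √(9.81 × 17.9 / sin 107.2°) = √(175.6 / 0.9553) = √183.82 = 13.56 m/s.

13.6 m/s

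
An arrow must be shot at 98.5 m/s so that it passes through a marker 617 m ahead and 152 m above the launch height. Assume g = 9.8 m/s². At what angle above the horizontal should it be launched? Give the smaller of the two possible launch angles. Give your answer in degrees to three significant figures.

35.7°

Trajectory: y = x tanθ − g x² (1 + tan²θ)/(2v₀²). With x = 617, y = 152, v₀ = 98.5, g = 9.80:
192.3 tan²θ − 617 tanθ + (344.3) = 0.
tanθ = [617 ± √(617² − 4 × 192.3 × (344.3))] / (2 × 192.3) = (617 ± 340.5) / 384.5, giving tanθ = 0.7191 or 2.490.
θ = 35.72° or 68.12°; the smaller is 35.72°.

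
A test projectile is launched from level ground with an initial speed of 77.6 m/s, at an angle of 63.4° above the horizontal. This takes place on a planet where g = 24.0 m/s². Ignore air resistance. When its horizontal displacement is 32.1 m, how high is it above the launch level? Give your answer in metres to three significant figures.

Horizontal component vₓ = 77.60 cos 63.4° = 34.75 m/s; vertical v_y0 = 77.60 sin 63.4° = 69.39 m/s.
Time to reach x = 32.1 m: t = x/vₓ = 32.1/34.75 = 0.9238 s.
Height: y = v_y0 t − ½ g t² = 69.39 × 0.9238 − 12.00 × 0.9238² = 64.10 − 10.24 = 53.86 m.

53.9 m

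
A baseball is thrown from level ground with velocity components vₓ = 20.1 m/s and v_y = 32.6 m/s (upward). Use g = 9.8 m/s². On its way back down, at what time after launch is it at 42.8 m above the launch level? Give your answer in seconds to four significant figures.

Height y(t) = 32.60 t − 4.900 t² = 42.8 gives 4.900 t² − 32.60 t + 42.8 = 0.
Quadratic formula: t = (32.60 ± √223.88) / 9.80 = (32.60 ± 14.96) / 9.80 → t = 1.800 s or 4.853 s.
The descending-branch root is 4.853 s.

4.853 s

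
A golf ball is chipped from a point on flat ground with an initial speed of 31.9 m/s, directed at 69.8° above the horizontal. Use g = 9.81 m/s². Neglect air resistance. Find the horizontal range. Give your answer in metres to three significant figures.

67.2 m

Horizontal component vₓ = 31.90 cos 69.8° = 11.02 m/s; vertical v_y0 = 31.90 sin 69.8° = 29.94 m/s.
Flight time T = 2 v_y0 / g = 6.104 s.
Range: R = vₓ T = 11.02 × 6.104 = 67.23 m.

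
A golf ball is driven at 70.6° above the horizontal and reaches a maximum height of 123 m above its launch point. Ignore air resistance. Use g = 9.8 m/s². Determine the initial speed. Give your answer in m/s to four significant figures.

52.06 m/s

At the peak v_y = 0, so v_y0 = √(2gH) = √(2 × 9.80 × 123) = 49.10 m/s.
v_y0 = v₀ sin θ ⇒ v₀ = 49.10 / sin 70.6° = 52.06 m/s.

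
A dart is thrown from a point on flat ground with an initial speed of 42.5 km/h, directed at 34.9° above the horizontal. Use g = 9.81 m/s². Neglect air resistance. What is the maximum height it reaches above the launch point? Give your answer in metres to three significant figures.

Convert: 42.5 km/h = 42.5/3.6 = 11.81 m/s.
Components: vₓ = 11.81 cos 34.9° = 9.682 m/s, v_y0 = 11.81 sin 34.9° = 6.754 m/s.
Maximum height: H = v_y0² / (2g) = 6.754² / (2 × 9.81) = 2.325 m.

2.33 m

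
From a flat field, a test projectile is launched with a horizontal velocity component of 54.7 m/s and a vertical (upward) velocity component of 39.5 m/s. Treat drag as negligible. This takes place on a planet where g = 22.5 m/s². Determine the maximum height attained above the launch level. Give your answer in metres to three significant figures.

34.7 m

Peak height H = v_y0² / (2g) = 1560.2 / 45.00 = 34.67 m.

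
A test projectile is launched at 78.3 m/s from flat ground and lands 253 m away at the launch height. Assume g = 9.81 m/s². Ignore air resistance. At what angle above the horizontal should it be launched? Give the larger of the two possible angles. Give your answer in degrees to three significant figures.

R = v₀² sin 2θ / g gives sin 2θ = gR/v₀² = 9.81·253/78.3² = 0.4048.
2θ = 23.88° or 180° − 23.88° = 156.1°, so θ = 11.94° or 78.06°.
The larger angle is 78.06°.

78.1°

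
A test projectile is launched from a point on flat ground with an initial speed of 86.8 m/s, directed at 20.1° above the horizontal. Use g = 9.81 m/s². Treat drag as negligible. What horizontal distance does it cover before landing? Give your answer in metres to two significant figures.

500 m

Resolve: vₓ = 86.80 cos 20.1° = 81.51 m/s and v_y0 = 86.80 sin 20.1° = 29.83 m/s.
Time aloft: T = 2 v_y0 / g = 2 × 29.83 / 9.81 = 6.081 s.
Horizontal distance R = vₓ T = 81.51 × 6.081 = 495.7 m.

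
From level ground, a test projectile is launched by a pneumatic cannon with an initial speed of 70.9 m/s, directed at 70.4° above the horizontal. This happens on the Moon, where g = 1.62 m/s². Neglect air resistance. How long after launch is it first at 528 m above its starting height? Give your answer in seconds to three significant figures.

8.86 s

Resolve: vₓ = 70.90 cos 70.4° = 23.78 m/s and v_y0 = 70.90 sin 70.4° = 66.79 m/s.
Set y = v_y0 t − ½ g t² = 528: 0.8100 t² − 66.79 t + 528 = 0.
Quadratic formula: t = (66.79 ± √2750.4) / 1.62 = (66.79 ± 52.44) / 1.62 → t = 8.856 s or 73.60 s.
The first (ascending) time is 8.856 s.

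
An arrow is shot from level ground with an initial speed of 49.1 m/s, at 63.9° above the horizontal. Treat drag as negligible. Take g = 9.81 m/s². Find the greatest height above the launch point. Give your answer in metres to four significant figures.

vₓ = 49.10 cos 63.9° = 21.60 m/s; v_y0 = 49.10 sin 63.9° = 44.09 m/s.
At the apex v_y = 0, so H = v_y0²/(2g) = 44.09²/19.62 = 99.09 m.

99.09 m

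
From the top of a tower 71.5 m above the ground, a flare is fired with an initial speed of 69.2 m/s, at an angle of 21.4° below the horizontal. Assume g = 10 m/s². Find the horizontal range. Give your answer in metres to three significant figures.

130 m

Resolve: vₓ = 69.20 cos 21.4° = 64.43 m/s and v_y0 = −25.25 m/s (downward).
The projectile lands when y = 71.5 + (−25.25) t − ½·10.0·t² = 0. Positive root: t = (−25.25 + √(25.25² + 2·10.0·71.5)) / 10.0 = (−25.25 + 45.47) / 10.0 = 2.022 s.
Horizontal distance: R = vₓ t = 64.43 × 2.022 = 130.3 m.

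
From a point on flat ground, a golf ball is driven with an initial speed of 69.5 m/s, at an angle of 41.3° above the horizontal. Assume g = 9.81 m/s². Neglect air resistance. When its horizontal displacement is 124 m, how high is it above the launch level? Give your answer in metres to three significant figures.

Resolve: vₓ = 69.50 cos 41.3° = 52.21 m/s and v_y0 = 69.50 sin 41.3° = 45.87 m/s.
At x = 124 m, t = x/vₓ = 124/52.21 = 2.375 s.
Height: y = v_y0 t − ½ g t² = 45.87 × 2.375 − 4.905 × 2.375² = 108.9 − 27.66 = 81.27 m.

81.3 m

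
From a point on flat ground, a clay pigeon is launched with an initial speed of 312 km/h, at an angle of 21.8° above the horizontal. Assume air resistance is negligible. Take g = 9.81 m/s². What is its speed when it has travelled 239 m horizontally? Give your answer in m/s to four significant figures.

Convert: 312 km/h = 312/3.6 = 86.67 m/s.
vₓ = 86.67 cos 21.8° = 80.47 m/s; v_y0 = 86.67 sin 21.8° = 32.19 m/s.
Time to reach x = 239 m: t = x/vₓ = 239/80.47 = 2.970 s.
Vertical velocity there: v_y = v_y0 − g t = 32.19 − 9.81 × 2.970 = 3.049 m/s.
Speed: √(vₓ² + v_y²) = √(80.47² + 3.049²) = 80.53 m/s.

80.53 m/s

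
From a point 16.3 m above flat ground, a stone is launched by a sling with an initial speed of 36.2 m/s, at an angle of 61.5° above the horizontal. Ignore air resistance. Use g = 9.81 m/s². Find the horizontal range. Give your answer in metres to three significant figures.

120 m

Horizontal component vₓ = 36.20 cos 61.5° = 17.27 m/s; vertical v_y0 = 36.20 sin 61.5° = 31.81 m/s.
Vertical motion (up positive, ground at y = 0): 4.905 t² − (31.81) t − 16.3 = 0, so t = (31.81 + √(31.81² + 2·9.81·16.3)) / 9.81 = (31.81 + 36.49) / 9.81 = 6.963 s.
Horizontal distance: R = vₓ t = 17.27 × 6.963 = 120.3 m.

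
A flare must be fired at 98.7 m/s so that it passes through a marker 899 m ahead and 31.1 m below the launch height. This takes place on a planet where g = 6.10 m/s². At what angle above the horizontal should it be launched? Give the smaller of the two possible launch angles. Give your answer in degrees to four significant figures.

Trajectory: y = x tanθ − g x² (1 + tan²θ)/(2v₀²). With x = 899, y = −31.1, v₀ = 98.7, g = 6.10:
253.0 tan²θ − 899 tanθ + (221.9) = 0.
tanθ = [899 ± √(899² − 4 × 253.0 × (221.9))] / (2 × 253.0) = (899 ± 763.9) / 506.1, giving tanθ = 0.2669 or 3.286.
θ = 14.95° or 73.07°; the smaller is 14.95°.

14.95°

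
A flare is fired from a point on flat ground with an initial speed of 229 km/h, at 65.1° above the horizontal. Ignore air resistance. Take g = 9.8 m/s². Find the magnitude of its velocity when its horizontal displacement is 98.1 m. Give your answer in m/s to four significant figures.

Convert: 229 km/h = 229/3.6 = 63.61 m/s.
vₓ = 63.61 cos 65.1° = 26.78 m/s; v_y0 = 63.61 sin 65.1° = 57.70 m/s.
x = vₓ t ⇒ t = 98.1/26.78 = 3.663 s.
Vertical velocity there: v_y = v_y0 − g t = 57.70 − 9.80 × 3.663 = 21.80 m/s.
Speed: √(vₓ² + v_y²) = √(26.78² + 21.80²) = 34.53 m/s.

34.53 m/s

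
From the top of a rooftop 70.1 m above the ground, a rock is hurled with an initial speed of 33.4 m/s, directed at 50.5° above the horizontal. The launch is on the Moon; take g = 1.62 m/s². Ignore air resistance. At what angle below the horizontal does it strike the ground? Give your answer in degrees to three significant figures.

vₓ = 33.40 cos 50.5° = 21.25 m/s; v_y0 = 33.40 sin 50.5° = 25.77 m/s.
With up positive and y = 0 at the ground: y(t) = 70.1 + (25.77) t − 0.8100 t². Setting y = 0 and taking the positive root: t = [25.77 + √(25.77² + 2·1.62·70.1)] / 1.62 = (25.77 + 29.86) / 1.62 = 34.34 s.
At impact: v_y = v_y0 − g t = −29.86 m/s; vₓ = 21.25 m/s.
Angle below horizontal: arctan(|v_y|/vₓ) = arctan(29.86/21.25) = 54.56°.

54.6°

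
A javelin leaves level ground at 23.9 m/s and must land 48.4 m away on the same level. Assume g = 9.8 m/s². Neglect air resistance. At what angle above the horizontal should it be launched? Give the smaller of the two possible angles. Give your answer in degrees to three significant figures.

28.1°

From R = (v₀²/g) sin 2θ: sin 2θ = 9.80 × 48.4 / 571.21 = 0.8304.
2θ = 56.14° or 180° − 56.14° = 123.9°, so θ = 28.07° or 61.93°.
The smaller angle is 28.07°.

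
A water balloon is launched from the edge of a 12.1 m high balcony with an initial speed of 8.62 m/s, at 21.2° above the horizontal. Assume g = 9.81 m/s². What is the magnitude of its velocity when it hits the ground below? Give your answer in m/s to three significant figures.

Components: vₓ = 8.620 cos 21.2° = 8.037 m/s, v_y0 = 8.620 sin 21.2° = 3.117 m/s.
Vertical motion (up positive, ground at y = 0): 4.905 t² − (3.117) t − 12.1 = 0, so t = (3.117 + √(3.117² + 2·9.81·12.1)) / 9.81 = (3.117 + 15.72) / 9.81 = 1.920 s.
Vertical velocity at impact: v_y = v_y0 − g t = 3.117 − 9.81 × 1.920 = −15.72 m/s.
Speed: |v| = √(vₓ² + v_y²) = √(8.037² + 15.72²) = 17.66 m/s.

17.7 m/s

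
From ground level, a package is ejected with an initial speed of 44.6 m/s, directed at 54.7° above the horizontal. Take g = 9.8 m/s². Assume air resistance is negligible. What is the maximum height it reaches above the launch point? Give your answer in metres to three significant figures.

Horizontal component vₓ = 44.60 cos 54.7° = 25.77 m/s; vertical v_y0 = 44.60 sin 54.7° = 36.40 m/s.
Maximum height: H = v_y0² / (2g) = 36.40² / (2 × 9.80) = 67.60 m.

67.6 m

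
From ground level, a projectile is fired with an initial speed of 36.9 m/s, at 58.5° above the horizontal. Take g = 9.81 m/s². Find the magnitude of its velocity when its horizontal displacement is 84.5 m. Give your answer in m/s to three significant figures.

Resolve: vₓ = 36.90 cos 58.5° = 19.28 m/s and v_y0 = 36.90 sin 58.5° = 31.46 m/s.
Time to reach x = 84.5 m: t = x/vₓ = 84.5/19.28 = 4.383 s.
Vertical velocity there: v_y = v_y0 − g t = 31.46 − 9.81 × 4.383 = −11.53 m/s.
Speed: √(vₓ² + v_y²) = √(19.28² + 11.53²) = 22.47 m/s.

22.5 m/s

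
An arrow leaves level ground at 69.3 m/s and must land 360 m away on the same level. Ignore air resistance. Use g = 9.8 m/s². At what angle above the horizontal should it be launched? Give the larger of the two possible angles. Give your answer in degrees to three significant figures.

66.4°

R = v₀² sin 2θ / g gives sin 2θ = gR/v₀² = 9.80·360/69.3² = 0.7346.
2θ = 47.28° or 180° − 47.28° = 132.7°, so θ = 23.64° or 66.36°.
The larger angle is 66.36°.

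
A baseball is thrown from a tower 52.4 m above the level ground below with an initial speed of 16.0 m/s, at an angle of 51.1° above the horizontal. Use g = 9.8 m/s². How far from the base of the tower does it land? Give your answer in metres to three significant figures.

48.0 m

Horizontal component vₓ = 16.00 cos 51.1° = 10.05 m/s; vertical v_y0 = 16.00 sin 51.1° = 12.45 m/s.
With up positive and y = 0 at the ground: y(t) = 52.4 + (12.45) t − 4.900 t². Setting y = 0 and taking the positive root: t = [12.45 + √(12.45² + 2·9.80·52.4)] / 9.80 = (12.45 + 34.38) / 9.80 = 4.779 s.
Horizontal distance: R = vₓ t = 10.05 × 4.779 = 48.02 m.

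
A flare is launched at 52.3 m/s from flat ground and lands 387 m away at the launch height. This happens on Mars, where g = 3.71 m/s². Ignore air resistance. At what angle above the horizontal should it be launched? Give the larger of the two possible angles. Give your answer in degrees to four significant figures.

From R = (v₀²/g) sin 2θ: sin 2θ = 3.71 × 387 / 2735.3 = 0.5249.
2θ = 31.66° or 180° − 31.66° = 148.3°, so θ = 15.83° or 74.17°.
The larger angle is 74.17°.

74.17°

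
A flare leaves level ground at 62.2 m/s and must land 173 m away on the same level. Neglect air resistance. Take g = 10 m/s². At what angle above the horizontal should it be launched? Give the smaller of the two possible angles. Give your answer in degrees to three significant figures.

Level-ground range R = v₀² sin(2θ)/g ⇒ sin(2θ) = gR/v₀² = 10.0 × 173 / 62.2² = 0.4472.
2θ = 26.56° or 180° − 26.56° = 153.4°, so θ = 13.28° or 76.72°.
The smaller angle is 13.28°.

13.3°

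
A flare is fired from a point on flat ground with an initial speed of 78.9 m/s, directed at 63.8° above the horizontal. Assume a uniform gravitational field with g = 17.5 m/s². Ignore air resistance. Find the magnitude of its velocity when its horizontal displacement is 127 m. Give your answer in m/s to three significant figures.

Horizontal component vₓ = 78.90 cos 63.8° = 34.83 m/s; vertical v_y0 = 78.90 sin 63.8° = 70.79 m/s.
At x = 127 m, t = x/vₓ = 127/34.83 = 3.646 s.
Vertical velocity there: v_y = v_y0 − g t = 70.79 − 17.5 × 3.646 = 6.993 m/s.
Speed: √(vₓ² + v_y²) = √(34.83² + 6.993²) = 35.53 m/s.

35.5 m/s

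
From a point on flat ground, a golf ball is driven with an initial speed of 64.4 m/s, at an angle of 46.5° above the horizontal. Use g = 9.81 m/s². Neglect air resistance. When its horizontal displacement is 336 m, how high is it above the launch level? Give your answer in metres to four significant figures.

72.28 m

Components: vₓ = 64.40 cos 46.5° = 44.33 m/s, v_y0 = 64.40 sin 46.5° = 46.71 m/s.
Time to reach x = 336 m: t = x/vₓ = 336/44.33 = 7.580 s.
Height: y = v_y0 t − ½ g t² = 46.71 × 7.580 − 4.905 × 7.580² = 354.1 − 281.8 = 72.28 m.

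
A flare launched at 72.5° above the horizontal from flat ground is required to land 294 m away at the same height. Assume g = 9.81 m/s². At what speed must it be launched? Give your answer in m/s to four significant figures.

70.91 m/s

From R = (v₀² / g) sin 2θ: v₀ = √(gR / sin 2θ).
v₀ = √(9.81 × 294 / sin 145.0°) = √(2884 / 0.5736) = √5028.3 = 70.91 m/s.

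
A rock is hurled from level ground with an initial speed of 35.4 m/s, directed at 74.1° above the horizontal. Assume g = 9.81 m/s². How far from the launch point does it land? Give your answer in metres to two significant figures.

Resolve: vₓ = 35.40 cos 74.1° = 9.698 m/s and v_y0 = 35.40 sin 74.1° = 34.05 m/s.
Flight time T = 2 v_y0 / g = 6.941 s.
Horizontal distance R = vₓ T = 9.698 × 6.941 = 67.31 m.

67 m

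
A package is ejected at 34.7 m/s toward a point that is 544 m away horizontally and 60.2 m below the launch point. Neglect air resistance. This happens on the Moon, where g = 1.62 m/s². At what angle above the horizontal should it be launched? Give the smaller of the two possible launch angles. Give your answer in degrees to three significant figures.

Trajectory: y = x tanθ − g x² (1 + tan²θ)/(2v₀²). With x = 544, y = −60.2, v₀ = 34.7, g = 1.62:
199.1 tan²θ − 544 tanθ + (138.9) = 0.
tanθ = [544 ± √(544² − 4 × 199.1 × (138.9))] / (2 × 199.1) = (544 ± 430.5) / 398.2, giving tanθ = 0.2850 or 2.448.
θ = 15.91° or 67.78°; the smaller is 15.91°.

15.9°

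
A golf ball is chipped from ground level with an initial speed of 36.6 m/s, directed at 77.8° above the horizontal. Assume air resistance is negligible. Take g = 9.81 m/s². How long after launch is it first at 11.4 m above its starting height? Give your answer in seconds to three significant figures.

Components: vₓ = 36.60 cos 77.8° = 7.734 m/s, v_y0 = 36.60 sin 77.8° = 35.77 m/s.
Height y(t) = 35.77 t − 4.905 t² = 11.4 gives 4.905 t² − 35.77 t + 11.4 = 0.
t = [35.77 ± √(35.77² − 2·9.81·11.4)] / 9.81 = (35.77 ± 32.50) / 9.81, so t = 0.3340 s or t = 6.959 s.
The first (ascending) time is 0.3340 s.

0.334 s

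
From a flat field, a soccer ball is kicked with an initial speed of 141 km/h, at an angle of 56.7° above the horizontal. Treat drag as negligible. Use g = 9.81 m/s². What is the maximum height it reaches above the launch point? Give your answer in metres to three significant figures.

54.6 m

Convert: 141 km/h = 141/3.6 = 39.17 m/s.
vₓ = 39.17 cos 56.7° = 21.50 m/s; v_y0 = 39.17 sin 56.7° = 32.74 m/s.
At the apex v_y = 0, so H = v_y0²/(2g) = 32.74²/19.62 = 54.62 m.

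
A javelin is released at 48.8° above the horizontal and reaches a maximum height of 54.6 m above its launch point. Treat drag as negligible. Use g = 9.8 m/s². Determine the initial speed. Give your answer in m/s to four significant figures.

At the peak v_y = 0, so v_y0 = √(2gH) = √(2 × 9.80 × 54.6) = 32.71 m/s.
v_y0 = v₀ sin θ ⇒ v₀ = 32.71 / sin 48.8° = 43.48 m/s.

43.48 m/s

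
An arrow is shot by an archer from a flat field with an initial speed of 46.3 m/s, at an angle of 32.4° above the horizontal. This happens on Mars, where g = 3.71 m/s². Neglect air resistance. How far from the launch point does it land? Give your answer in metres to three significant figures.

Components: vₓ = 46.30 cos 32.4° = 39.09 m/s, v_y0 = 46.30 sin 32.4° = 24.81 m/s.
Flight time T = 2 v_y0 / g = 13.37 s.
Range: R = vₓ T = 39.09 × 13.37 = 522.8 m.

523 m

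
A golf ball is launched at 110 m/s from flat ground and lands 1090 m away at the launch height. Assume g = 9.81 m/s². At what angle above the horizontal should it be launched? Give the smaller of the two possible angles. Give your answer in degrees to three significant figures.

31.0°

Level-ground range R = v₀² sin(2θ)/g ⇒ sin(2θ) = gR/v₀² = 9.81 × 1090 / 110² = 0.8837.
2θ = 62.09° or 180° − 62.09° = 117.9°, so θ = 31.05° or 58.95°.
The smaller angle is 31.05°.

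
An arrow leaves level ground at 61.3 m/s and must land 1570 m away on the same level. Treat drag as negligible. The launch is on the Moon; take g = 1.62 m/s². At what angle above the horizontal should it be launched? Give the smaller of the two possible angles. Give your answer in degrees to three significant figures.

From R = (v₀²/g) sin 2θ: sin 2θ = 1.62 × 1570 / 3757.7 = 0.6769.
2θ = 42.60° or 180° − 42.60° = 137.4°, so θ = 21.30° or 68.70°.
The smaller angle is 21.30°.

21.3°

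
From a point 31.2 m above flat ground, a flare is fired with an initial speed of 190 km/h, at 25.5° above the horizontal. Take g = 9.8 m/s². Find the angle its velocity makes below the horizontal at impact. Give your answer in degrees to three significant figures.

Convert: 190 km/h = 190/3.6 = 52.78 m/s.
Resolve: vₓ = 52.78 cos 25.5° = 47.64 m/s and v_y0 = 52.78 sin 25.5° = 22.72 m/s.
Vertical motion (up positive, ground at y = 0): 4.900 t² − (22.72) t − 31.2 = 0, so t = (22.72 + √(22.72² + 2·9.80·31.2)) / 9.80 = (22.72 + 33.58) / 9.80 = 5.745 s.
At impact: v_y = v_y0 − g t = −33.58 m/s; vₓ = 47.64 m/s.
Angle below horizontal: arctan(|v_y|/vₓ) = arctan(33.58/47.64) = 35.18°.

35.2°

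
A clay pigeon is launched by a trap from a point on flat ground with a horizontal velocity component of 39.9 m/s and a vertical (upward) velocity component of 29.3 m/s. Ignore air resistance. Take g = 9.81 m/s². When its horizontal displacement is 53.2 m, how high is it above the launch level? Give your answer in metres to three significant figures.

30.3 m

x = vₓ t ⇒ t = 53.2/39.90 = 1.333 s.
Height: y = v_y0 t − ½ g t² = 29.30 × 1.333 − 4.905 × 1.333² = 39.07 − 8.720 = 30.35 m.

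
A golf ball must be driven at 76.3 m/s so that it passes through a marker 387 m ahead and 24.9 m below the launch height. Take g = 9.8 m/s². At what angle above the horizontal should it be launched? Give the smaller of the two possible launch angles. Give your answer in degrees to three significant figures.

16.1°

Trajectory: y = x tanθ − g x² (1 + tan²θ)/(2v₀²). With x = 387, y = −24.9, v₀ = 76.3, g = 9.80:
126.1 tan²θ − 387 tanθ + (101.2) = 0.
tanθ = [387 ± √(387² − 4 × 126.1 × (101.2))] / (2 × 126.1) = (387 ± 314.3) / 252.1, giving tanθ = 0.2885 or 2.782.
θ = 16.09° or 70.23°; the smaller is 16.09°.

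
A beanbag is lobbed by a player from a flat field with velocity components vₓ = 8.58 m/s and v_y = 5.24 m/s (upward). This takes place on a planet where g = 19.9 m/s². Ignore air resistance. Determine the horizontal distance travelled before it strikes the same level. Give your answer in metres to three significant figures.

4.52 m

Time aloft: T = 2 v_y0 / g = 2 × 5.240 / 19.9 = 0.5266 s.
Horizontal distance R = vₓ T = 8.580 × 0.5266 = 4.519 m.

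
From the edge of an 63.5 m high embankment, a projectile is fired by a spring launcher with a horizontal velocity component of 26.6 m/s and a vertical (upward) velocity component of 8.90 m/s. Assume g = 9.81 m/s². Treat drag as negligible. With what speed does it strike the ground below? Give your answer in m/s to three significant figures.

45.1 m/s

Vertical motion (up positive, ground at y = 0): 4.905 t² − (8.900) t − 63.5 = 0, so t = (8.900 + √(8.900² + 2·9.81·63.5)) / 9.81 = (8.900 + 36.40) / 9.81 = 4.618 s.
Vertical velocity at impact: v_y = v_y0 − g t = 8.900 − 9.81 × 4.618 = −36.40 m/s.
Speed: |v| = √(vₓ² + v_y²) = √(26.60² + 36.40²) = 45.08 m/s.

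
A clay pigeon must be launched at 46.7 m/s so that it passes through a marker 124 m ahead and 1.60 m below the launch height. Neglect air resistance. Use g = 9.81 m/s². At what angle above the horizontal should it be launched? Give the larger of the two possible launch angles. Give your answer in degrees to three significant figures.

73.1°

Trajectory: y = x tanθ − g x² (1 + tan²θ)/(2v₀²). With x = 124, y = −1.60, v₀ = 46.7, g = 9.81:
34.58 tan²θ − 124 tanθ + (32.98) = 0.
tanθ = [124 ± √(124² − 4 × 34.58 × (32.98))] / (2 × 34.58) = (124 ± 104.0) / 69.16, giving tanθ = 0.2893 or 3.296.
θ = 16.14° or 73.12°; the larger is 73.12°.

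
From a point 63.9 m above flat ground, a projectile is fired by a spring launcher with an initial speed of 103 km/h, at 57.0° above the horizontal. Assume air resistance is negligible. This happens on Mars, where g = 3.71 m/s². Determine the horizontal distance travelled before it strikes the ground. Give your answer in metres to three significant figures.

237 m

Convert: 103 km/h = 103/3.6 = 28.61 m/s.
Horizontal component vₓ = 28.61 cos 57.0° = 15.58 m/s; vertical v_y0 = 28.61 sin 57.0° = 24.00 m/s.
Vertical motion (up positive, ground at y = 0): 1.855 t² − (24.00) t − 63.9 = 0, so t = (24.00 + √(24.00² + 2·3.71·63.9)) / 3.71 = (24.00 + 32.40) / 3.71 = 15.20 s.
Horizontal distance: R = vₓ t = 15.58 × 15.20 = 236.9 m.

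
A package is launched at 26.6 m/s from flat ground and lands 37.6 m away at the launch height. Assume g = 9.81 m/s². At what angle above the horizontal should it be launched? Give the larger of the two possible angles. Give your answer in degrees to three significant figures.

74.3°

Level-ground range R = v₀² sin(2θ)/g ⇒ sin(2θ) = gR/v₀² = 9.81 × 37.6 / 26.6² = 0.5213.
2θ = 31.42° or 180° − 31.42° = 148.6°, so θ = 15.71° or 74.29°.
The larger angle is 74.29°.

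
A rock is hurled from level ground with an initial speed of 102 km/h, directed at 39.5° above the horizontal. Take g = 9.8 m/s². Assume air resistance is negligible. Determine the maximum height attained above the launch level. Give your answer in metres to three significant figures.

16.6 m

Convert: 102 km/h = 102/3.6 = 28.33 m/s.
vₓ = 28.33 cos 39.5° = 21.86 m/s; v_y0 = 28.33 sin 39.5° = 18.02 m/s.
Maximum height: H = v_y0² / (2g) = 18.02² / (2 × 9.80) = 16.57 m.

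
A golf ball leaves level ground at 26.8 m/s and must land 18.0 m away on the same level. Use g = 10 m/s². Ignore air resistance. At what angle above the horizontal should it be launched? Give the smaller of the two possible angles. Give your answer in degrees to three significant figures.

From R = (v₀²/g) sin 2θ: sin 2θ = 10.0 × 18.0 / 718.24 = 0.2506.
2θ = 14.51° or 180° − 14.51° = 165.5°, so θ = 7.257° or 82.74°.
The smaller angle is 7.257°.

7.26°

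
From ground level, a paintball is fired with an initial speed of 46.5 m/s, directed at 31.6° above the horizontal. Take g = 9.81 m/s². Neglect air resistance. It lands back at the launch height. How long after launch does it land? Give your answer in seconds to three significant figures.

4.97 s

vₓ = 46.50 cos 31.6° = 39.61 m/s; v_y0 = 46.50 sin 31.6° = 24.37 m/s.
Time of flight on level ground: T = 2 v_y0 / g = 2 × 24.37 / 9.81 = 4.967 s.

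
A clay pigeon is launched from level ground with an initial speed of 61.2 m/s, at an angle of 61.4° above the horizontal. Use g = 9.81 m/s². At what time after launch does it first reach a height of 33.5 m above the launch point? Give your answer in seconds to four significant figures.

0.6637 s

Components: vₓ = 61.20 cos 61.4° = 29.30 m/s, v_y0 = 61.20 sin 61.4° = 53.73 m/s.
Require v_y0 t − ½ g t² = 33.5, i.e. 4.905 t² − 53.73 t + 33.5 = 0.
Quadratic formula: t = (53.73 ± √2229.9) / 9.81 = (53.73 ± 47.22) / 9.81 → t = 0.6637 s or 10.29 s.
The first (ascending) time is 0.6637 s.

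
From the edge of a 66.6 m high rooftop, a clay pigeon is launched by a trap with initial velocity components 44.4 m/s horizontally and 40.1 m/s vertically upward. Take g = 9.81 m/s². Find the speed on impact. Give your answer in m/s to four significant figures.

Vertical motion (up positive, ground at y = 0): 4.905 t² − (40.10) t − 66.6 = 0, so t = (40.10 + √(40.10² + 2·9.81·66.6)) / 9.81 = (40.10 + 53.99) / 9.81 = 9.591 s.
Vertical velocity at impact: v_y = v_y0 − g t = 40.10 − 9.81 × 9.591 = −53.99 m/s.
Speed: |v| = √(vₓ² + v_y²) = √(44.40² + 53.99²) = 69.90 m/s.

69.90 m/s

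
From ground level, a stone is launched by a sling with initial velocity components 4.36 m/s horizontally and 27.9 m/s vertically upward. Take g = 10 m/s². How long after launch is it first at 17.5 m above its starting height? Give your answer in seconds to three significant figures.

Set y = v_y0 t − ½ g t² = 17.5: 5.000 t² − 27.90 t + 17.5 = 0.
t = [27.90 ± √(27.90² − 2·10.0·17.5)] / 10.0 = (27.90 ± 20.70) / 10.0, so t = 0.7202 s or t = 4.860 s.
The first (ascending) time is 0.7202 s.

0.720 s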